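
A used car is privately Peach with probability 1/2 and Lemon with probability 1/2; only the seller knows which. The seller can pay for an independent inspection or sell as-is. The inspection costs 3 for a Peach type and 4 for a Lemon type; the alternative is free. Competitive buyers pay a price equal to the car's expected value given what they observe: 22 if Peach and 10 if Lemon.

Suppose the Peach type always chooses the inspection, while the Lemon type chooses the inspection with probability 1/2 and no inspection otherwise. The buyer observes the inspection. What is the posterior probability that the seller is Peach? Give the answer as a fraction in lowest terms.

2/3

P(the inspection) = (1/2)·1 + (1/2)·(1/2) = 3/4.
By Bayes' rule, P(Peach | the inspection) = (1/2) / (3/4) = 2/3.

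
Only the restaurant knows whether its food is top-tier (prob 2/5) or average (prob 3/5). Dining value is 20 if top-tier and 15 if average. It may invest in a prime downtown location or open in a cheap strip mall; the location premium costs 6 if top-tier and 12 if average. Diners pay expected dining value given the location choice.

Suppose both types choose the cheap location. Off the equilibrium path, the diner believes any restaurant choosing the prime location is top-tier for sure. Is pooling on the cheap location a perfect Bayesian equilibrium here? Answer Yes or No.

Yes

On path, the diner holds the prior and pays 2/5·20 + 3/5·15 = 17. Off path (the prime location), believing top-tier, it pays 20.
top-tier: the cheap location nets 17; the prime location nets 20 − 6 = 14. top-tier stays.
average: the cheap location nets 17; the prime location nets 20 − 12 = 8. average stays.
No type deviates, so pooling is sustained.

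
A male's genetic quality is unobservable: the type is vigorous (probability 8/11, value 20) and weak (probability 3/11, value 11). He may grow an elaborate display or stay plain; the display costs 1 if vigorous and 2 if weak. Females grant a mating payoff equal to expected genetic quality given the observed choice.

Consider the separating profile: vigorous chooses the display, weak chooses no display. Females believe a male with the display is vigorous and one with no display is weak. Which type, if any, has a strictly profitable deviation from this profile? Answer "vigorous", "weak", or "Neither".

The display pays 20; no display pays 11.
vigorous: assigned the display, nets 20 − 1 = 19; deviating to no display nets 11.
weak: assigned no display, nets 11; deviating to the display nets 20 − 2 = 18.
The weak type gains 7 by deviating.

weak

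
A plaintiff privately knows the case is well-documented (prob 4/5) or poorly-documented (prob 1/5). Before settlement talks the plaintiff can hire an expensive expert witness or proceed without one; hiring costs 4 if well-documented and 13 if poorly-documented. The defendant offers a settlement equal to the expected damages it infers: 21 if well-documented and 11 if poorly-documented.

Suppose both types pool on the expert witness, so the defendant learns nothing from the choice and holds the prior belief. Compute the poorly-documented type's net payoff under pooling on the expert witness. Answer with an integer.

6

Pooled settlement = 4/5·21 + 1/5·11 = 19.
poorly-documented pays cost 13 for the expert witness, so net payoff = 19 − 13 = 6.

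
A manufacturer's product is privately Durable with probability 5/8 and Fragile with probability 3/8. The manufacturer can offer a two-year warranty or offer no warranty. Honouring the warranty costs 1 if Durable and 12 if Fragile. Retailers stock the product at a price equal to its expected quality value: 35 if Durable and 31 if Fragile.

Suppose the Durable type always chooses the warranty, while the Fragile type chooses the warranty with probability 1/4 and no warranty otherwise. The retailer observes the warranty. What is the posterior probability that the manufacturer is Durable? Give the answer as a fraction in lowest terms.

P(the warranty) = (5/8)·1 + (3/8)·(1/4) = 23/32.
By Bayes' rule, P(Durable | the warranty) = (5/8) / (23/32) = 20/23.

20/23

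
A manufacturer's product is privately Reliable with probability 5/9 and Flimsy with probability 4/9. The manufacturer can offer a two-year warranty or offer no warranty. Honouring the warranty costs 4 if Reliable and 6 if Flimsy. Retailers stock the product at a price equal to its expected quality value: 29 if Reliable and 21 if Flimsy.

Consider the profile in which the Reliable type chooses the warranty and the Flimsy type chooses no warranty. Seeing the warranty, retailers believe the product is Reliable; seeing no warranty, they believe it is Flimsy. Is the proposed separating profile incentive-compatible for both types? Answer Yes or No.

Under these beliefs, the warranty earns price 29 and no warranty earns price 21.
Reliable: the warranty nets 29 − 4 = 25; no warranty nets 21. Reliable prefers the warranty.
Flimsy: the warranty nets 29 − 6 = 23; no warranty nets 21. Flimsy would deviate to the warranty.
Flimsy has a profitable deviation, so the profile is not an equilibrium.

No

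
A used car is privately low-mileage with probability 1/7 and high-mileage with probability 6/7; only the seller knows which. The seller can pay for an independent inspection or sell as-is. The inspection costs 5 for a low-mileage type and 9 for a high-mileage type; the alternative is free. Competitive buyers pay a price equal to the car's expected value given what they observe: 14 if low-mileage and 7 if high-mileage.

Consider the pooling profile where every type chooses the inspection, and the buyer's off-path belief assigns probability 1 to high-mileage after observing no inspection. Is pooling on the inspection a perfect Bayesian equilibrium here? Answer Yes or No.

No

On path, the buyer holds the prior and pays 1/7·14 + 6/7·7 = 8. Off path (no inspection), believing high-mileage, it pays 7.
low-mileage: the inspection nets 8 − 5 = 3; no inspection nets 7. low-mileage would deviate.
high-mileage: the inspection nets 8 − 9 = -1; no inspection nets 7. high-mileage would deviate.
A type deviates, so pooling fails.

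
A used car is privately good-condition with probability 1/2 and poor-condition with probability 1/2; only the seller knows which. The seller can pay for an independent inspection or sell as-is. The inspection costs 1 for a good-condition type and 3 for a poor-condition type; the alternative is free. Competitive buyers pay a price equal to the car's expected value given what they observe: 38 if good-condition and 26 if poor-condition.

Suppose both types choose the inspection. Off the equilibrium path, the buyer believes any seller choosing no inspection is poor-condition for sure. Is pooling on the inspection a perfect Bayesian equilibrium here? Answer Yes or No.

Yes

On path, the buyer holds the prior and pays 1/2·38 + 1/2·26 = 32. Off path (no inspection), believing poor-condition, it pays 26.
good-condition: the inspection nets 32 − 1 = 31; no inspection nets 26. good-condition stays.
poor-condition: the inspection nets 32 − 3 = 29; no inspection nets 26. poor-condition stays.
No type deviates, so pooling is sustained.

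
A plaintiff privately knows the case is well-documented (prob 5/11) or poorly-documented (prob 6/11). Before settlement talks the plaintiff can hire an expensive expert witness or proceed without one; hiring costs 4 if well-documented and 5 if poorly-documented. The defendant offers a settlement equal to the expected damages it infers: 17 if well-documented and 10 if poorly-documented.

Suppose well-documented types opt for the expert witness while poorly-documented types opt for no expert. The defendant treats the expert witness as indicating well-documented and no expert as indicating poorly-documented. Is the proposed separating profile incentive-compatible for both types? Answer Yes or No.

No

Under these beliefs, the expert witness earns settlement 17 and no expert earns settlement 10.
well-documented: the expert witness nets 17 − 4 = 13; no expert nets 10. well-documented prefers the expert witness.
poorly-documented: the expert witness nets 17 − 5 = 12; no expert nets 10. poorly-documented would deviate to the expert witness.
poorly-documented has a profitable deviation, so the profile is not an equilibrium.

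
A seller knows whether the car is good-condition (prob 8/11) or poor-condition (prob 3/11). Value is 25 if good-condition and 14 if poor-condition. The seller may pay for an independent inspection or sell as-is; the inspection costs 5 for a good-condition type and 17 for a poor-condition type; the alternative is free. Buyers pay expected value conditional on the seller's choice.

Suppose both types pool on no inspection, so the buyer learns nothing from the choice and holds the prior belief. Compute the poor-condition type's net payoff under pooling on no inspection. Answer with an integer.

22

Pooled price = 8/11·25 + 3/11·14 = 22.
poor-condition pays no cost for no inspection, so net payoff = 22.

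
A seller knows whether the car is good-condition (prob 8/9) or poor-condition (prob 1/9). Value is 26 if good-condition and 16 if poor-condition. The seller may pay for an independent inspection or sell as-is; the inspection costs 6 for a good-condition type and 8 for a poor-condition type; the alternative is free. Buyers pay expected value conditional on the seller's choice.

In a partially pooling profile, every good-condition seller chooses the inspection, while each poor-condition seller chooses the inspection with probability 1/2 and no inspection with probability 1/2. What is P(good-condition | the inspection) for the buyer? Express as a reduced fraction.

16/17

P(the inspection) = (8/9)·1 + (1/9)·(1/2) = 17/18.
By Bayes' rule, P(good-condition | the inspection) = (8/9) / (17/18) = 16/17.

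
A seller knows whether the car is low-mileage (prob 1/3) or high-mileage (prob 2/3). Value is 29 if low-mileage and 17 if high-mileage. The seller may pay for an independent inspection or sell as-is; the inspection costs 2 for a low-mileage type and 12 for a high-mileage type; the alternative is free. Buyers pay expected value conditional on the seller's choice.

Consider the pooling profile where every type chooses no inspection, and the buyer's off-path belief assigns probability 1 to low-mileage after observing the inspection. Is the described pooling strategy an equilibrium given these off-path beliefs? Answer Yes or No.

No

On path, the buyer holds the prior and pays 1/3·29 + 2/3·17 = 21. Off path (the inspection), believing low-mileage, it pays 29.
low-mileage: no inspection nets 21; the inspection nets 29 − 2 = 27. low-mileage would deviate.
high-mileage: no inspection nets 21; the inspection nets 29 − 12 = 17. high-mileage stays.
A type deviates, so pooling fails.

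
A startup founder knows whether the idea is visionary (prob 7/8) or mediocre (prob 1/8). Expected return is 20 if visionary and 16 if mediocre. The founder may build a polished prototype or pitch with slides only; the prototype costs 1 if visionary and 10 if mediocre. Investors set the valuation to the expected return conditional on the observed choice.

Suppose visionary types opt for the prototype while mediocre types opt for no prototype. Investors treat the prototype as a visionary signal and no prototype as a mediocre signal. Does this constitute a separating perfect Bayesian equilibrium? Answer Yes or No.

Yes

Under these beliefs, the prototype earns valuation 20 and no prototype earns valuation 16.
visionary: the prototype nets 20 − 1 = 19; no prototype nets 16. visionary prefers the prototype.
mediocre: the prototype nets 20 − 10 = 10; no prototype nets 16. mediocre prefers no prototype.
Neither type deviates, so the separating profile is an equilibrium.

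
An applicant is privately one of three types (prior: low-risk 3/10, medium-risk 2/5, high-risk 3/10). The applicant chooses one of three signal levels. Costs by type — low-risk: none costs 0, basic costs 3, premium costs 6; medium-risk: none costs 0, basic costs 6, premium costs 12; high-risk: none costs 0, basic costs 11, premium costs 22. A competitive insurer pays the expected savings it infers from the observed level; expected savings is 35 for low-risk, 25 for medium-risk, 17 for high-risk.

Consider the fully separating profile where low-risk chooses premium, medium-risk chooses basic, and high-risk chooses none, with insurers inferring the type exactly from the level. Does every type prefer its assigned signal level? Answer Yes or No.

No

Separating rebates: premium → 35, basic → 25, none → 17.
low-risk (assigned premium): none: 17 − 0 = 17; basic: 25 − 3 = 22; premium: 35 − 6 = 29. low-risk stays.
medium-risk (assigned basic): none: 17 − 0 = 17; basic: 25 − 6 = 19; premium: 35 − 12 = 23. medium-risk prefers premium.
high-risk (assigned none): none: 17 − 0 = 17; basic: 25 − 11 = 14; premium: 35 − 22 = 13. high-risk stays.
At least one type deviates; the separating profile fails.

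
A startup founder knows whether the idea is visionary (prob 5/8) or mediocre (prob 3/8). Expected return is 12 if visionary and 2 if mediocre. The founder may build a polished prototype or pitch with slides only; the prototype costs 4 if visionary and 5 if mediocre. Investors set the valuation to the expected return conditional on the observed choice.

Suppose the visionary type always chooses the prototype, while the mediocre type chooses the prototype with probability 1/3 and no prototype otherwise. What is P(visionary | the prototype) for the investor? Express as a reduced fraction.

5/6

P(the prototype) = (5/8)·1 + (3/8)·(1/3) = 3/4.
By Bayes' rule, P(visionary | the prototype) = (5/8) / (3/4) = 5/6.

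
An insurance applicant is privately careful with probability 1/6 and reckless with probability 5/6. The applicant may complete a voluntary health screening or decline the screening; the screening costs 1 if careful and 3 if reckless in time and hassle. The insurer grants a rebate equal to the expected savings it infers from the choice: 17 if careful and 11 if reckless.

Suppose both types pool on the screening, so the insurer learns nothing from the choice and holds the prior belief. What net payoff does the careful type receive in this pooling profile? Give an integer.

11

Pooled rebate = 1/6·17 + 5/6·11 = 12.
careful pays cost 1 for the screening, so net payoff = 12 − 1 = 11.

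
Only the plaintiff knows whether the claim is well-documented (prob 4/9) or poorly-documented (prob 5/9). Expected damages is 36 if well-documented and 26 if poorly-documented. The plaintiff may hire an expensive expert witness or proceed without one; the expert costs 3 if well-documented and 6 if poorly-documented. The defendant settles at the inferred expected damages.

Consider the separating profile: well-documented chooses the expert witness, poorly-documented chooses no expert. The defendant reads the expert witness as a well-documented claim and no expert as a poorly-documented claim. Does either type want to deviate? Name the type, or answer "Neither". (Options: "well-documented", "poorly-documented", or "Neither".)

poorly-documented

The expert witness pays 36; no expert pays 26.
well-documented: assigned the expert witness, nets 36 − 3 = 33; deviating to no expert nets 26.
poorly-documented: assigned no expert, nets 26; deviating to the expert witness nets 36 − 6 = 30.
The poorly-documented type gains 4 by deviating.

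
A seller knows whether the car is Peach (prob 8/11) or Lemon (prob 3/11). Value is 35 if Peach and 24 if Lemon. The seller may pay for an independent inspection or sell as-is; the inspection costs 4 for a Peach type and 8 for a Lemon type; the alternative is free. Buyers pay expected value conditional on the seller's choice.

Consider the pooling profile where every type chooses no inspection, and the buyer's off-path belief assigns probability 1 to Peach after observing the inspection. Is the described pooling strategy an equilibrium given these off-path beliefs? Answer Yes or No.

Yes

On path, the buyer holds the prior and pays 8/11·35 + 3/11·24 = 32. Off path (the inspection), believing Peach, it pays 35.
Peach: no inspection nets 32; the inspection nets 35 − 4 = 31. Peach stays.
Lemon: no inspection nets 32; the inspection nets 35 − 8 = 27. Lemon stays.
No type deviates, so pooling is sustained.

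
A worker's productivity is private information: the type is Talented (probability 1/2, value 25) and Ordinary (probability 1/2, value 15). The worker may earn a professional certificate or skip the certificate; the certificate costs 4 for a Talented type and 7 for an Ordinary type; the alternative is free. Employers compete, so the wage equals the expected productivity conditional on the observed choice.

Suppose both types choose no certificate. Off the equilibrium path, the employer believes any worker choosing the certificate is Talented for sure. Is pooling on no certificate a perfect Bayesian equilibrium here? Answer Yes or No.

On path, the employer holds the prior and pays 1/2·25 + 1/2·15 = 20. Off path (the certificate), believing Talented, it pays 25.
Talented: no certificate nets 20; the certificate nets 25 − 4 = 21. Talented would deviate.
Ordinary: no certificate nets 20; the certificate nets 25 − 7 = 18. Ordinary stays.
A type deviates, so pooling fails.

No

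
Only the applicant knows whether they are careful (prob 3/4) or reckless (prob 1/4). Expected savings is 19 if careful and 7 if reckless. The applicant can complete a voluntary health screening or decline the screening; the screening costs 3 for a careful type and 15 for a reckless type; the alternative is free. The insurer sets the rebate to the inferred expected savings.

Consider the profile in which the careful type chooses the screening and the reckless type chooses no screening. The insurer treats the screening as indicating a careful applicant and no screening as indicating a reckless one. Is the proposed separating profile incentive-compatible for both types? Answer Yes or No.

Under these beliefs, the screening earns rebate 19 and no screening earns rebate 7.
careful: the screening nets 19 − 3 = 16; no screening nets 7. careful prefers the screening.
reckless: the screening nets 19 − 15 = 4; no screening nets 7. reckless prefers no screening.
Neither type deviates, so the separating profile is an equilibrium.

Yes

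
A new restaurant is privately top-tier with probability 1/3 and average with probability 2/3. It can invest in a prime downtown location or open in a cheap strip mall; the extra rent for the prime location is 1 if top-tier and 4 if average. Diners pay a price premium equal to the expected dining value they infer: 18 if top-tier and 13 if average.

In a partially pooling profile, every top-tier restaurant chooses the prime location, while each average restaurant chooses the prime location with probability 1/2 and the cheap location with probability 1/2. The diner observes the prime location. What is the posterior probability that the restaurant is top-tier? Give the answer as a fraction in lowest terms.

P(the prime location) = (1/3)·1 + (2/3)·(1/2) = 2/3.
By Bayes' rule, P(top-tier | the prime location) = (1/3) / (2/3) = 1/2.

1/2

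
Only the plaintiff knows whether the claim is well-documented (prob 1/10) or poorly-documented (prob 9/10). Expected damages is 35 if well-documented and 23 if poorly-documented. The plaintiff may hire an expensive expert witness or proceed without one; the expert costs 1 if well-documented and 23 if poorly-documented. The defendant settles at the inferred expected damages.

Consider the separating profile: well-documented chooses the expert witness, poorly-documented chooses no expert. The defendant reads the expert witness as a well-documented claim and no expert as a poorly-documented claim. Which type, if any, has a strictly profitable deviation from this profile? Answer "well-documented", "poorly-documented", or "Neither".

The expert witness pays 35; no expert pays 23.
well-documented: assigned the expert witness, nets 35 − 1 = 34; deviating to no expert nets 23.
poorly-documented: assigned no expert, nets 23; deviating to the expert witness nets 35 − 23 = 12.
Both types strictly prefer their assigned action; no profitable deviation.

Neither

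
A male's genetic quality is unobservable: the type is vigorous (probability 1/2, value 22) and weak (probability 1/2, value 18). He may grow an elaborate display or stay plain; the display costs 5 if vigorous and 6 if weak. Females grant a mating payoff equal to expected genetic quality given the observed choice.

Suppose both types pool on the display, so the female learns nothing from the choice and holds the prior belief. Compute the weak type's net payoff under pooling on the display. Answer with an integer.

14

Pooled mating payoff = 1/2·22 + 1/2·18 = 20.
weak pays cost 6 for the display, so net payoff = 20 − 6 = 14.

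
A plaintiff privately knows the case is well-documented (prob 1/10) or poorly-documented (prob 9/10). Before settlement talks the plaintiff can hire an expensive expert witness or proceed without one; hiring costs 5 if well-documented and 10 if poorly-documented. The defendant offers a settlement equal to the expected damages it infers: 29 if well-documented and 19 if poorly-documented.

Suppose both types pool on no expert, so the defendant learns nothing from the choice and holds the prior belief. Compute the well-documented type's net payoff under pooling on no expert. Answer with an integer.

Pooled settlement = 1/10·29 + 9/10·19 = 20.
well-documented pays no cost for no expert, so net payoff = 20.

20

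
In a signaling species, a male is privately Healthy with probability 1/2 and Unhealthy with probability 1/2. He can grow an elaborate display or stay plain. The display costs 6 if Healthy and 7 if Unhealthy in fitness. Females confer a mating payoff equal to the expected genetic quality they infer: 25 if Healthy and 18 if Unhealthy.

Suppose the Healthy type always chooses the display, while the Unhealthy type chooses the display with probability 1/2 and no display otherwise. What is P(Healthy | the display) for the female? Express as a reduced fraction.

2/3

P(the display) = (1/2)·1 + (1/2)·(1/2) = 3/4.
By Bayes' rule, P(Healthy | the display) = (1/2) / (3/4) = 2/3.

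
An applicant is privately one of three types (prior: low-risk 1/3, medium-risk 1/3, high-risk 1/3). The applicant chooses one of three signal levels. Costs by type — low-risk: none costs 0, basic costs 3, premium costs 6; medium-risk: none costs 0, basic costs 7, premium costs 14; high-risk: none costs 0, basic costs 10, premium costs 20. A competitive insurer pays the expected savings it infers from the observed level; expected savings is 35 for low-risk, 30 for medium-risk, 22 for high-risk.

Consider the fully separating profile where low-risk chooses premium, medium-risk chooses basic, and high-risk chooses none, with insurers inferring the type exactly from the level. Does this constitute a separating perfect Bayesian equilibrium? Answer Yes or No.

Yes

Separating rebates: premium → 35, basic → 30, none → 22.
low-risk (assigned premium): none: 22 − 0 = 22; basic: 30 − 3 = 27; premium: 35 − 6 = 29. low-risk stays.
medium-risk (assigned basic): none: 22 − 0 = 22; basic: 30 − 7 = 23; premium: 35 − 14 = 21. medium-risk stays.
high-risk (assigned none): none: 22 − 0 = 22; basic: 30 − 10 = 20; premium: 35 − 20 = 15. high-risk stays.
Every type prefers its assigned level; separation holds.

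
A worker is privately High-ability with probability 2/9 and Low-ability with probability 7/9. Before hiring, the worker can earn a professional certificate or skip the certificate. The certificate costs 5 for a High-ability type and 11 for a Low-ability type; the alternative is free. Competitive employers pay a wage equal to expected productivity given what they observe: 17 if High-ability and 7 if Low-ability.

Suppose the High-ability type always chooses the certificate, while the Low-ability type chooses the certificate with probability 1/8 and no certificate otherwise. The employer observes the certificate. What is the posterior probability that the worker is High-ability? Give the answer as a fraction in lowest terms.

P(the certificate) = (2/9)·1 + (7/9)·(1/8) = 23/72.
By Bayes' rule, P(High-ability | the certificate) = (2/9) / (23/72) = 16/23.

16/23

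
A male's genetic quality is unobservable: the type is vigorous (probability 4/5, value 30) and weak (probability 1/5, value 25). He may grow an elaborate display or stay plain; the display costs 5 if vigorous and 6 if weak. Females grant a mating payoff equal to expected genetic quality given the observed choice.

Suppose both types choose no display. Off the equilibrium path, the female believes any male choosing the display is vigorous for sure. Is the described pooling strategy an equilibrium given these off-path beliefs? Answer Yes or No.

On path, the female holds the prior and pays 4/5·30 + 1/5·25 = 29. Off path (the display), believing vigorous, it pays 30.
vigorous: no display nets 29; the display nets 30 − 5 = 25. vigorous stays.
weak: no display nets 29; the display nets 30 − 6 = 24. weak stays.
No type deviates, so pooling is sustained.

Yes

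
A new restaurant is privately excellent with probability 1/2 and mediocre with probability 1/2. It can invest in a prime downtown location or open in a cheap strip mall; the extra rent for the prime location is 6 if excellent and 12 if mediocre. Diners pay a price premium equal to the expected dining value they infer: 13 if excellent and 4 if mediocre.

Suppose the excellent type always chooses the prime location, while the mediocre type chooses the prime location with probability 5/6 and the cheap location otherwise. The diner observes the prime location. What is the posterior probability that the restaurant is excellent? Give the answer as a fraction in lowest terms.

P(the prime location) = (1/2)·1 + (1/2)·(5/6) = 11/12.
By Bayes' rule, P(excellent | the prime location) = (1/2) / (11/12) = 6/11.

6/11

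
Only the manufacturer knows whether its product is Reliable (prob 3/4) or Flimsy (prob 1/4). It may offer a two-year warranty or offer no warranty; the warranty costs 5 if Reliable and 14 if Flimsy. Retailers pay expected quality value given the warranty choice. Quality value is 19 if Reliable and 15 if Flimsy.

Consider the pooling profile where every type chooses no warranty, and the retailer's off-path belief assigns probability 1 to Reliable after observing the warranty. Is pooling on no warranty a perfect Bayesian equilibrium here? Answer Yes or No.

On path, the retailer holds the prior and pays 3/4·19 + 1/4·15 = 18. Off path (the warranty), believing Reliable, it pays 19.
Reliable: no warranty nets 18; the warranty nets 19 − 5 = 14. Reliable stays.
Flimsy: no warranty nets 18; the warranty nets 19 − 14 = 5. Flimsy stays.
No type deviates, so pooling is sustained.

Yes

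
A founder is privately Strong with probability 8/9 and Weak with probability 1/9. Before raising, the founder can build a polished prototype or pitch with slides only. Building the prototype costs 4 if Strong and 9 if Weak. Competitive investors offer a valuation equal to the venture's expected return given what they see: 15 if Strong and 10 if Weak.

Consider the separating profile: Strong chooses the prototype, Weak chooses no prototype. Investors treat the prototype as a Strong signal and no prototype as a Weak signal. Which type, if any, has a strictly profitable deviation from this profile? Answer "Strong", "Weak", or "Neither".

Neither

The prototype pays 15; no prototype pays 10.
Strong: assigned the prototype, nets 15 − 4 = 11; deviating to no prototype nets 10.
Weak: assigned no prototype, nets 10; deviating to the prototype nets 15 − 9 = 6.
Both types strictly prefer their assigned action; no profitable deviation.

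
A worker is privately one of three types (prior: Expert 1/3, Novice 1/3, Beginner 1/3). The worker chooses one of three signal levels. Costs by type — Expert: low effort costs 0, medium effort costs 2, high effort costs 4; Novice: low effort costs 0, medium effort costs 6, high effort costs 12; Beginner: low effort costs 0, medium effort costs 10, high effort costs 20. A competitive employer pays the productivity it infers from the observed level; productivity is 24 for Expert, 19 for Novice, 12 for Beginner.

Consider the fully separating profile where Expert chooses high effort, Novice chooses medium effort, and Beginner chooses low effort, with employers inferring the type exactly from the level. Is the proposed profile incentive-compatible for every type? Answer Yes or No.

Yes

Separating wages: high effort → 24, medium effort → 19, low effort → 12.
Expert (assigned high effort): low effort: 12 − 0 = 12; medium effort: 19 − 2 = 17; high effort: 24 − 4 = 20. Expert stays.
Novice (assigned medium effort): low effort: 12 − 0 = 12; medium effort: 19 − 6 = 13; high effort: 24 − 12 = 12. Novice stays.
Beginner (assigned low effort): low effort: 12 − 0 = 12; medium effort: 19 − 10 = 9; high effort: 24 − 20 = 4. Beginner stays.
Every type prefers its assigned level; separation holds.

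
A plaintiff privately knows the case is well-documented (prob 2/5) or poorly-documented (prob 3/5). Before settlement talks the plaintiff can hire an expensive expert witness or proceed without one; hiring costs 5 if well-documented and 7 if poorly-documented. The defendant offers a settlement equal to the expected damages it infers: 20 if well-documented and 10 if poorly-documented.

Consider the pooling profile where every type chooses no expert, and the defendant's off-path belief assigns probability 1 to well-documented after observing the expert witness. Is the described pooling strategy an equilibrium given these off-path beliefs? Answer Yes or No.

No

On path, the defendant holds the prior and pays 2/5·20 + 3/5·10 = 14. Off path (the expert witness), believing well-documented, it pays 20.
well-documented: no expert nets 14; the expert witness nets 20 − 5 = 15. well-documented would deviate.
poorly-documented: no expert nets 14; the expert witness nets 20 − 7 = 13. poorly-documented stays.
A type deviates, so pooling fails.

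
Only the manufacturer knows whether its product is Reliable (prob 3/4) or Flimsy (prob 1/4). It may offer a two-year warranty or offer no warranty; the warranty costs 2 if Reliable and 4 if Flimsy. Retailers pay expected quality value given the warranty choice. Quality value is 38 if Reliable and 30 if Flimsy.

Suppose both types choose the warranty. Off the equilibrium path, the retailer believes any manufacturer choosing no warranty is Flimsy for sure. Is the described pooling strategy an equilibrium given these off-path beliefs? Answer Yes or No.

Yes

On path, the retailer holds the prior and pays 3/4·38 + 1/4·30 = 36. Off path (no warranty), believing Flimsy, it pays 30.
Reliable: the warranty nets 36 − 2 = 34; no warranty nets 30. Reliable stays.
Flimsy: the warranty nets 36 − 4 = 32; no warranty nets 30. Flimsy stays.
No type deviates, so pooling is sustained.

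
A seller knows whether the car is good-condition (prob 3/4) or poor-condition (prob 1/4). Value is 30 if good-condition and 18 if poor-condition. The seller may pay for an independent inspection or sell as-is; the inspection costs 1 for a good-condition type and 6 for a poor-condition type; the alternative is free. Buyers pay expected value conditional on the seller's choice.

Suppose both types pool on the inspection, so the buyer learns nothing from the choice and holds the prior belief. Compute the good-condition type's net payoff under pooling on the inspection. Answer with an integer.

26

Pooled price = 3/4·30 + 1/4·18 = 27.
good-condition pays cost 1 for the inspection, so net payoff = 27 − 1 = 26.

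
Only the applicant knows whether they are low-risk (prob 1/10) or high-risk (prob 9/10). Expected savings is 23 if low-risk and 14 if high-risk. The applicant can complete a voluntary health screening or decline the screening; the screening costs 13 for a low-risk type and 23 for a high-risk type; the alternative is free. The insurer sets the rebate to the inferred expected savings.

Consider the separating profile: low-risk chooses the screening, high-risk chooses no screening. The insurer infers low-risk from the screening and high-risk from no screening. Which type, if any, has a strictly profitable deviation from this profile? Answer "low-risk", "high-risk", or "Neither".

low-risk

The screening pays 23; no screening pays 14.
low-risk: assigned the screening, nets 23 − 13 = 10; deviating to no screening nets 14.
high-risk: assigned no screening, nets 14; deviating to the screening nets 23 − 23 = 0.
The low-risk type gains 4 by deviating.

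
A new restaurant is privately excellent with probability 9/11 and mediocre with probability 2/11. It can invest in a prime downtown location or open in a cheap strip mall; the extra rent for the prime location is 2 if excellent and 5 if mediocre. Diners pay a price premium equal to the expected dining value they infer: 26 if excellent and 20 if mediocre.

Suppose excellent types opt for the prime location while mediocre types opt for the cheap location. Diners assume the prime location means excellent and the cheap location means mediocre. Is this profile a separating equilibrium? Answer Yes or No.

No

Under these beliefs, the prime location earns price premium 26 and the cheap location earns price premium 20.
excellent: the prime location nets 26 − 2 = 24; the cheap location nets 20. excellent prefers the prime location.
mediocre: the prime location nets 26 − 5 = 21; the cheap location nets 20. mediocre would deviate to the prime location.
mediocre has a profitable deviation, so the profile is not an equilibrium.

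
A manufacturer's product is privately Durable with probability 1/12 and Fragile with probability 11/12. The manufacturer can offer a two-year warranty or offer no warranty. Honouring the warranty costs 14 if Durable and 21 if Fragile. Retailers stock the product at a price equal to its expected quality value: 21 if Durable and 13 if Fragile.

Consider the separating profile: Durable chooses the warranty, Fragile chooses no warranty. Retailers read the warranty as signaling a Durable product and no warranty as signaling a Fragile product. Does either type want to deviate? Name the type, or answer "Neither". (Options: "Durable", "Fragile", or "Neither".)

Durable

The warranty pays 21; no warranty pays 13.
Durable: assigned the warranty, nets 21 − 14 = 7; deviating to no warranty nets 13.
Fragile: assigned no warranty, nets 13; deviating to the warranty nets 21 − 21 = 0.
The Durable type gains 6 by deviating.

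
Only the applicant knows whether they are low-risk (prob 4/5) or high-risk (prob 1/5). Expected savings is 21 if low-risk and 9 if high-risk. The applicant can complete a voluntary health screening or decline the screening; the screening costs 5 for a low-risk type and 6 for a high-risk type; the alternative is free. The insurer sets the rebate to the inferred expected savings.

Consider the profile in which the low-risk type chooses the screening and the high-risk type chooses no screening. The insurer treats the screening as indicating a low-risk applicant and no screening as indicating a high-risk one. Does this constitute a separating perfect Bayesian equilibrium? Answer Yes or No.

No

Under these beliefs, the screening earns rebate 21 and no screening earns rebate 9.
low-risk: the screening nets 21 − 5 = 16; no screening nets 9. low-risk prefers the screening.
high-risk: the screening nets 21 − 6 = 15; no screening nets 9. high-risk would deviate to the screening.
high-risk has a profitable deviation, so the profile is not an equilibrium.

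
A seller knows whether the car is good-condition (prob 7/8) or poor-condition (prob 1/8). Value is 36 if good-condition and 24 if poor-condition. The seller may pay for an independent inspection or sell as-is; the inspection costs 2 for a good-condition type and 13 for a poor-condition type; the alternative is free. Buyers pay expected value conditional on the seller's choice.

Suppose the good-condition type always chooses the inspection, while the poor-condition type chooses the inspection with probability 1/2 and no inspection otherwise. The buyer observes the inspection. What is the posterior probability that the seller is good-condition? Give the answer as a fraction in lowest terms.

P(the inspection) = (7/8)·1 + (1/8)·(1/2) = 15/16.
By Bayes' rule, P(good-condition | the inspection) = (7/8) / (15/16) = 14/15.

14/15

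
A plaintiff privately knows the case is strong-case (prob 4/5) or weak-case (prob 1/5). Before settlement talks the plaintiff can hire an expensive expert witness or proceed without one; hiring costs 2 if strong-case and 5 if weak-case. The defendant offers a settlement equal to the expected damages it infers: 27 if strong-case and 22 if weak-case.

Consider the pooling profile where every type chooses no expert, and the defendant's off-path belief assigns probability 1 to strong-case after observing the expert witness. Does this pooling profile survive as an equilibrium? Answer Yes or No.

On path, the defendant holds the prior and pays 4/5·27 + 1/5·22 = 26. Off path (the expert witness), believing strong-case, it pays 27.
strong-case: no expert nets 26; the expert witness nets 27 − 2 = 25. strong-case stays.
weak-case: no expert nets 26; the expert witness nets 27 − 5 = 22. weak-case stays.
No type deviates, so pooling is sustained.

Yes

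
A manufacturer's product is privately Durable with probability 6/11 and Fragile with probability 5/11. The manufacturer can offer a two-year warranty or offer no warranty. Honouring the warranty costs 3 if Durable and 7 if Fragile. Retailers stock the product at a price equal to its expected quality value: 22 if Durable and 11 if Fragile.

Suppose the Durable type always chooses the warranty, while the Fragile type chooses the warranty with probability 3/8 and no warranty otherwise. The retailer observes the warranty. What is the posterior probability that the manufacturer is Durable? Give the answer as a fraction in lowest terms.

16/21

P(the warranty) = (6/11)·1 + (5/11)·(3/8) = 63/88.
By Bayes' rule, P(Durable | the warranty) = (6/11) / (63/88) = 16/21.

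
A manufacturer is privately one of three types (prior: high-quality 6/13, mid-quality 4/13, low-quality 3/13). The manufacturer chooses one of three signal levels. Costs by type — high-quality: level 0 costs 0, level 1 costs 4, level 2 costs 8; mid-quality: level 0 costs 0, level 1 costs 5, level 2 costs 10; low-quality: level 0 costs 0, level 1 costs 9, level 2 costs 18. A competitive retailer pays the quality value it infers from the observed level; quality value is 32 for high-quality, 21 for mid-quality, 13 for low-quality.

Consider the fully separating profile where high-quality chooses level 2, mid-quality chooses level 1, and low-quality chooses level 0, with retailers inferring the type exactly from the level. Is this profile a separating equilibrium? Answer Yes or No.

Separating prices: level 2 → 32, level 1 → 21, level 0 → 13.
high-quality (assigned level 2): level 0: 13 − 0 = 13; level 1: 21 − 4 = 17; level 2: 32 − 8 = 24. high-quality stays.
mid-quality (assigned level 1): level 0: 13 − 0 = 13; level 1: 21 − 5 = 16; level 2: 32 − 10 = 22. mid-quality prefers level 2.
low-quality (assigned level 0): level 0: 13 − 0 = 13; level 1: 21 − 9 = 12; level 2: 32 − 18 = 14. low-quality prefers level 2.
At least one type deviates; the separating profile fails.

No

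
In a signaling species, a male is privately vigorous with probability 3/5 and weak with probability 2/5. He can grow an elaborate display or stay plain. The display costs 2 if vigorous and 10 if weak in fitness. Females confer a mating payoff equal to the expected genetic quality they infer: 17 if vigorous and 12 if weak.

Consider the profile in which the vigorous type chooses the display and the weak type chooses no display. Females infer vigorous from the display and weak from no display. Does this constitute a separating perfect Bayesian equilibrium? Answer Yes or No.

Under these beliefs, the display earns mating payoff 17 and no display earns mating payoff 12.
vigorous: the display nets 17 − 2 = 15; no display nets 12. vigorous prefers the display.
weak: the display nets 17 − 10 = 7; no display nets 12. weak prefers no display.
Neither type deviates, so the separating profile is an equilibrium.

Yes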